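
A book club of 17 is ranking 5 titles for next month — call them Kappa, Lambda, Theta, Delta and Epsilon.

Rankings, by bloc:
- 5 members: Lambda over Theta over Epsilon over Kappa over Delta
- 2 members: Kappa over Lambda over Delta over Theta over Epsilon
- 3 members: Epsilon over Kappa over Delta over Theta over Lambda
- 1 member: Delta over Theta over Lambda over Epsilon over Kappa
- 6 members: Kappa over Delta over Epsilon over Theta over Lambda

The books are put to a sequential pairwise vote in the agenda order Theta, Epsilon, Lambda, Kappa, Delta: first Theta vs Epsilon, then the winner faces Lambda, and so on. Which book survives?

Round 1: Theta vs Epsilon — 8–9, Epsilon advances.
Round 2: Epsilon vs Lambda — 9–8, Epsilon advances.
Round 3: Epsilon vs Kappa — 9–8, Epsilon advances.
Round 4: Epsilon vs Delta — 8–9, Delta advances.
The agenda winner is Delta.

Delta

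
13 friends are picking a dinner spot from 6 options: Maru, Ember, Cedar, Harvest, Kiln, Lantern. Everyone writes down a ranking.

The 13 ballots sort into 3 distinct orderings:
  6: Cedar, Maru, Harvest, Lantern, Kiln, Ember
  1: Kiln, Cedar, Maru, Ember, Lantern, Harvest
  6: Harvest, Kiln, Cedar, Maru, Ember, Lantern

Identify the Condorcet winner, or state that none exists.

none

Pairwise majorities:
Maru vs Ember: Maru is ranked higher on 6+1+6 = 13 ballots, Ember on 0. Maru wins 13–0.
Maru vs Cedar: Maru is ranked higher on 0 ballots, Cedar on 13. Cedar wins 13–0.
Maru vs Harvest: 6+1 = 7 for Maru, 6 for Harvest — Maru by 7–6.
Maru vs Kiln: 6 to 7, Kiln.
Maru vs Lantern: Maru preferred on 6+1+6 = 13 ballots; Maru wins 13–0.
Ember vs Cedar: 0 to 13, Cedar.
Ember vs Harvest: Ember preferred on 1 ballot; Harvest wins 12–1.
Ember vs Kiln: 0 to 13, Kiln.
Ember vs Lantern: Ember preferred on 1+6 = 7 ballots; Ember wins 7–6.
Cedar vs Harvest: 6+1 = 7 for Cedar, 6 for Harvest — Cedar by 7–6.
Cedar vs Kiln: 6 for Cedar, 7 for Kiln — Kiln by 7–6.
Cedar vs Lantern: 6+1+6 = 13 for Cedar, 0 for Lantern — Cedar by 13–0.
Harvest vs Kiln: Harvest is ranked higher on 6+6 = 12 ballots, Kiln on 1. Harvest wins 12–1.
Harvest vs Lantern: 12 to 1, Harvest.
Kiln vs Lantern: Kiln preferred on 1+6 = 7 ballots; Kiln wins 7–6.
Each restaurant drops at least one matchup (Maru loses to Cedar; Ember loses to Maru; Cedar loses to Kiln; Harvest loses to Maru; Kiln loses to Harvest; Lantern loses to Maru); the cycle Maru → Harvest → Kiln → Maru rules out a Condorcet winner.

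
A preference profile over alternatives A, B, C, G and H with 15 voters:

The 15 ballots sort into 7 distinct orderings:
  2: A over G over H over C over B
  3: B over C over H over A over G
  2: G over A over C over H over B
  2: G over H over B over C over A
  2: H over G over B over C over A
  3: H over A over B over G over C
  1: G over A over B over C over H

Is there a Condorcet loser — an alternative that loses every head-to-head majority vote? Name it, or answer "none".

C

Pairwise majorities:
A–B: A 8–7.
A–C: A 8–7.
A vs G: A wins 8–7.
A vs H: A preferred on 2+2+1 = 5 ballots; H wins 10–5.
B–C: B 11–4.
B vs G: B is ranked higher on 3+3 = 6 ballots, G on 9. G wins 9–6.
B vs H: H wins 11–4.
C vs G: G, 12–3.
C vs H: H, 9–6.
G vs H: 7 to 8, H.
C loses to every other alternative — it is the Condorcet loser.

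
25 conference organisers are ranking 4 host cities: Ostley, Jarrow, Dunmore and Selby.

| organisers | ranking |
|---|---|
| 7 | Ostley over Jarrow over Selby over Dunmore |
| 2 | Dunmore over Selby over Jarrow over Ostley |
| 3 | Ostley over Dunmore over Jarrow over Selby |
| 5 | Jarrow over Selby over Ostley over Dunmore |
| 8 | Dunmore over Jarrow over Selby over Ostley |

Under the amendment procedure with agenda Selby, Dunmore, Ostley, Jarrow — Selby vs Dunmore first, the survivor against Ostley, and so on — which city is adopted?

Jarrow

Round 1: Selby vs Dunmore — 12–13, Dunmore advances.
Round 2: Dunmore vs Ostley — 10–15, Ostley advances.
Round 3: Ostley vs Jarrow — 10–15, Jarrow advances.
The agenda winner is Jarrow.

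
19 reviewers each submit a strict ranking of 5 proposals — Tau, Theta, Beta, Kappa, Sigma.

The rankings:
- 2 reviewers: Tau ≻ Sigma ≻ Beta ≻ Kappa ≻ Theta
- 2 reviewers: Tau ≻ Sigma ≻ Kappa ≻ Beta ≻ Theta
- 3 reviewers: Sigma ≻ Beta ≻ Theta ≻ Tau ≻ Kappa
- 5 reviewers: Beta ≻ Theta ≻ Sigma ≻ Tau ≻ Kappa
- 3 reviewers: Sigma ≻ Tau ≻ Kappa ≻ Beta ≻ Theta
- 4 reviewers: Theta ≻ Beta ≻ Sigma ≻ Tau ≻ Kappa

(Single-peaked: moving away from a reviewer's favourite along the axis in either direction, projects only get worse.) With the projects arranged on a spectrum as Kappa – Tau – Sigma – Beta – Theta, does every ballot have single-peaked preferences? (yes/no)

yes

Axis positions: Kappa=1, Tau=2, Sigma=3, Beta=4, Theta=5.
Faction 1 (peak Tau at position 2): ranking walks positions 2-3-4-1-5, expanding outward from the peak — single-peaked.
Faction 2 (peak Tau at position 2): ranking walks positions 2-3-1-4-5, expanding outward from the peak — single-peaked.
Faction 3 (peak Sigma at position 3): ranking walks positions 3-4-5-2-1, expanding outward from the peak — single-peaked.
Faction 4 (peak Beta at position 4): ranking walks positions 4-5-3-2-1, expanding outward from the peak — single-peaked.
Faction 5 (peak Sigma at position 3): ranking walks positions 3-2-1-4-5, expanding outward from the peak — single-peaked.
Faction 6 (peak Theta at position 5): ranking walks positions 5-4-3-2-1, expanding outward from the peak — single-peaked.
Every ranking is single-peaked on this axis.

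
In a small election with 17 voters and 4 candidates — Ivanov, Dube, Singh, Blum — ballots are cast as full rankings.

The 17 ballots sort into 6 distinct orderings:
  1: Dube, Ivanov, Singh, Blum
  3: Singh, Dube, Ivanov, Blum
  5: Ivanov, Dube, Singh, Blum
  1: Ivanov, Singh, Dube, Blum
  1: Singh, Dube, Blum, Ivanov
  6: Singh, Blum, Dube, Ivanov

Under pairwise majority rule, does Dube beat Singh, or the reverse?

Singh

Ballots ranking Dube above Singh: 1 + 5 = 6.
Ballots ranking Singh above Dube: 17 − 6 = 11.
Singh wins the head-to-head 11–6.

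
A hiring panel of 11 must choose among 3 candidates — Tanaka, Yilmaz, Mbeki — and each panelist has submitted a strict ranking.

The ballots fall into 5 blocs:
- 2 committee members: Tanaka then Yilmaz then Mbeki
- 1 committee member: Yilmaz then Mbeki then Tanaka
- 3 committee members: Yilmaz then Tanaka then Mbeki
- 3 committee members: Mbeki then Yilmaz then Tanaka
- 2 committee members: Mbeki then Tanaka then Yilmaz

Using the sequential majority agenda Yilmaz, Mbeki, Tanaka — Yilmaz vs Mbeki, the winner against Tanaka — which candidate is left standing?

Yilmaz

Round 1: Yilmaz vs Mbeki — 6–5, Yilmaz advances.
Round 2: Yilmaz vs Tanaka — 7–4, Yilmaz advances.
The agenda winner is Yilmaz.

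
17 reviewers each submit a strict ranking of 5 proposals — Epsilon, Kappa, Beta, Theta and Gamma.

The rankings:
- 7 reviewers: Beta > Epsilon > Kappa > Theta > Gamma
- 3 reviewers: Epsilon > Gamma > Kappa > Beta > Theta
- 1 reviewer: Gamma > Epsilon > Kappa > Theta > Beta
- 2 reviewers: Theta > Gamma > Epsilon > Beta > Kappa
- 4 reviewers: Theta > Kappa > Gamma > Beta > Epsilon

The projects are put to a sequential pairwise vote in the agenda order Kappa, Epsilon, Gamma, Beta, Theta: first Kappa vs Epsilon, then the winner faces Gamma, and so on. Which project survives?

Round 1: Kappa vs Epsilon — 4–13, Epsilon advances.
Round 2: Epsilon vs Gamma — 10–7, Epsilon advances.
Round 3: Epsilon vs Beta — 6–11, Beta advances.
Round 4: Beta vs Theta — 10–7, Beta advances.
Beta survives the agenda.

Beta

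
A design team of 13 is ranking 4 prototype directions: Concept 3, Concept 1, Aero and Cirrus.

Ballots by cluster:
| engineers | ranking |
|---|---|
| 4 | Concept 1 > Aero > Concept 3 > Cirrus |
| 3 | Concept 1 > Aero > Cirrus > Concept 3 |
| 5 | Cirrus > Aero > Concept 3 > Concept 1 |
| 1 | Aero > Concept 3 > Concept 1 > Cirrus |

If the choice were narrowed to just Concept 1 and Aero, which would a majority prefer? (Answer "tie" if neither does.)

Ballots ranking Concept 1 above Aero: 4 + 3 = 7.
Ballots ranking Aero above Concept 1: 13 − 7 = 6.
Concept 1 wins the head-to-head 7–6.

Concept 1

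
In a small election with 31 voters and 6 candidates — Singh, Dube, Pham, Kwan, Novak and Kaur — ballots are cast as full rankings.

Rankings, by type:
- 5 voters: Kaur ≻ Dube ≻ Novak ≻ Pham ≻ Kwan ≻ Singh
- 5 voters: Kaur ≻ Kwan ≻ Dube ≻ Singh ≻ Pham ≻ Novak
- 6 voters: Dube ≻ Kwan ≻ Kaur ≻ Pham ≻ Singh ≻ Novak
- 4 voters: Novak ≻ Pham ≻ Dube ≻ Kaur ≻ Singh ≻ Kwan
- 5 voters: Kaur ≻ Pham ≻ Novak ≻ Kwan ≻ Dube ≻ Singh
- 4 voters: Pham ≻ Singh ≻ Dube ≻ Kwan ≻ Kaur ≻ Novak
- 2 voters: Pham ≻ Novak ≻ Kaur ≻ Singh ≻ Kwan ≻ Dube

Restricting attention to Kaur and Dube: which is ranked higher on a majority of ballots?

Ballots ranking Kaur above Dube: 5 + 5 + 5 + 2 = 17.
Ballots ranking Dube above Kaur: 31 − 17 = 14.
Kaur wins the head-to-head 17–14.

Kaur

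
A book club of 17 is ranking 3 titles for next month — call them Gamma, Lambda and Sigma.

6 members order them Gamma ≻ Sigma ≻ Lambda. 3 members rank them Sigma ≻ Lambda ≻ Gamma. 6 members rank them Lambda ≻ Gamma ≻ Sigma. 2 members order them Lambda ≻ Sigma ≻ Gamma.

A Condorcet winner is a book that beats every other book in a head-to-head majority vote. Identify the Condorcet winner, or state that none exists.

none

Pairwise majorities:
Gamma vs Lambda: Lambda, 11–6.
Gamma vs Sigma: Gamma, 12–5.
Lambda–Sigma: Sigma 9–8.
No book is unbeaten: Gamma loses to Lambda; Lambda loses to Sigma; Sigma loses to Gamma. In particular Gamma beats Sigma beats Lambda beats Gamma is a majority cycle — no Condorcet winner exists.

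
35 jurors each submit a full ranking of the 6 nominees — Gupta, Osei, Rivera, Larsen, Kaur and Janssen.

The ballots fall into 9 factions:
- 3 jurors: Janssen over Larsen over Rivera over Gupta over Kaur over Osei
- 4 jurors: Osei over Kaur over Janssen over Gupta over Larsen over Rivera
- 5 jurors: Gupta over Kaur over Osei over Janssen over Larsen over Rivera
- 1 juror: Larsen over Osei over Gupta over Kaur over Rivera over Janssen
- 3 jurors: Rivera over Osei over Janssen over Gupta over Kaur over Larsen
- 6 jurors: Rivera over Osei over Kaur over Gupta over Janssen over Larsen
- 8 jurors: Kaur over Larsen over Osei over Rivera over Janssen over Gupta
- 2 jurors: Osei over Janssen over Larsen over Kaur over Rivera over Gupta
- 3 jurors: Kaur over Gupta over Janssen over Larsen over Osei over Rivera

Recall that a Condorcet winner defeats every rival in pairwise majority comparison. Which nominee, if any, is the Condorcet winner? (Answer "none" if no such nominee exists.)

Kaur

Pairwise majorities:
Gupta vs Osei: Osei wins 24–11.
Gupta–Rivera: Rivera 22–13.
Gupta vs Larsen: Gupta wins 21–14.
Gupta vs Kaur: Kaur, 23–12.
Gupta vs Janssen: Janssen, 20–15.
Osei vs Rivera: Osei wins 23–12.
Osei vs Larsen: Osei, 20–15.
Osei vs Kaur: Kaur wins 19–16.
Osei vs Janssen: Osei wins 29–6.
Rivera vs Larsen: Larsen wins 26–9.
Rivera vs Kaur: Kaur wins 23–12.
Rivera vs Janssen: Rivera, 18–17.
Larsen vs Kaur: Kaur, 29–6.
Larsen vs Janssen: Janssen, 26–9.
Kaur–Janssen: Kaur 27–8.
Kaur defeats every rival head-to-head and is the Condorcet winner.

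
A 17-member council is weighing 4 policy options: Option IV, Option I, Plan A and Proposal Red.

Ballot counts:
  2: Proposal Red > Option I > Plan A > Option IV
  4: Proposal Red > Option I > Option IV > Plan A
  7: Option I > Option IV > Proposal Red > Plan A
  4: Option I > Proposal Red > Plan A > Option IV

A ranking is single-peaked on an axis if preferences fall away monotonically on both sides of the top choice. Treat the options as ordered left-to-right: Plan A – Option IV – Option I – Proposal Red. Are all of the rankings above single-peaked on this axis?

no

Axis positions: Plan A=1, Option IV=2, Option I=3, Proposal Red=4.
Type 1: ranking walks positions 4-3-1-2; Plan A is ranked above Option IV even though Option IV lies between Plan A and the peak Proposal Red on the axis — preferences dip and rise again. Not single-peaked.
Type 2 (peak Proposal Red at position 4): ranking walks positions 4-3-2-1, expanding outward from the peak — single-peaked.
Type 3 (peak Option I at position 3): ranking walks positions 3-2-4-1, expanding outward from the peak — single-peaked.
Type 4: ranking walks positions 3-4-1-2; Plan A is ranked above Option IV even though Option IV lies between Plan A and the peak Option I on the axis — preferences dip and rise again. Not single-peaked.
Type 1 violates single-peakedness, so the profile is not single-peaked on this axis.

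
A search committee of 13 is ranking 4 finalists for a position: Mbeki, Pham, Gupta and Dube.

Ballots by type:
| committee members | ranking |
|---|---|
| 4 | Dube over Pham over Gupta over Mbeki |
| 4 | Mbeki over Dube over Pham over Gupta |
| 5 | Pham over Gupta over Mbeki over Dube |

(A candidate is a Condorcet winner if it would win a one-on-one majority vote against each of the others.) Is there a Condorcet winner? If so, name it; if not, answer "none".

none

Check each pair by majority over 13 ballots:
Mbeki vs Pham: Pham, 9–4.
Mbeki vs Gupta: Gupta wins 9–4.
Mbeki vs Dube: Mbeki wins 9–4.
Pham–Gupta: Pham 13–0.
Pham–Dube: Dube 8–5.
Gupta vs Dube: Dube, 8–5.
Every candidate loses at least once (Mbeki loses to Pham; Pham loses to Dube; Gupta loses to Pham; Dube loses to Mbeki). The majority relation contains the cycle Mbeki → Dube → Pham → Mbeki, so there is no Condorcet winner.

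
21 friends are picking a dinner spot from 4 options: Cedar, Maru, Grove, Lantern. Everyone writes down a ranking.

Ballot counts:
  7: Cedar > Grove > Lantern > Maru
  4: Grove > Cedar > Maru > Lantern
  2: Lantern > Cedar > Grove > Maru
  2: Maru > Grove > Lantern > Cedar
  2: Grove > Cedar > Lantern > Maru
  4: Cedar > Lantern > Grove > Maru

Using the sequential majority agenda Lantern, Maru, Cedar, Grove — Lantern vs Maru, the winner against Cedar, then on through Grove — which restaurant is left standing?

Cedar

Round 1: Lantern vs Maru — 15–6, Lantern advances.
Round 2: Lantern vs Cedar — 4–17, Cedar advances.
Round 3: Cedar vs Grove — 13–8, Cedar advances.
The agenda winner is Cedar.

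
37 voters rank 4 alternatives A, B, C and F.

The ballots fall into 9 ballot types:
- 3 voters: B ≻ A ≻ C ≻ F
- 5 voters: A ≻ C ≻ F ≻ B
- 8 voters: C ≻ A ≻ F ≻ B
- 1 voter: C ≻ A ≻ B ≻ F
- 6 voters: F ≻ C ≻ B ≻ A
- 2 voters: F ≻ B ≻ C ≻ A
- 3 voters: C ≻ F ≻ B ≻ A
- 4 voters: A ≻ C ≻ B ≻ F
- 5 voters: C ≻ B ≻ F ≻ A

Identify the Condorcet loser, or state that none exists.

none

Pairwise majorities:
A vs B: B, 19–18.
A vs C: A is ranked higher on 3+5+4 = 12 ballots, C on 25. C wins 25–12.
A vs F: A is ranked higher on 3+5+8+1+4 = 21 ballots, F on 16. A wins 21–16.
B vs C: C, 32–5.
B vs F: 3+1+4+5 = 13 for B, 24 for F — F by 24–13.
C vs F: C preferred on 29 ballots; C wins 29–8.
Every alternative wins at least one matchup (A beats F; B beats A; C beats A; F beats B), so there is no Condorcet loser.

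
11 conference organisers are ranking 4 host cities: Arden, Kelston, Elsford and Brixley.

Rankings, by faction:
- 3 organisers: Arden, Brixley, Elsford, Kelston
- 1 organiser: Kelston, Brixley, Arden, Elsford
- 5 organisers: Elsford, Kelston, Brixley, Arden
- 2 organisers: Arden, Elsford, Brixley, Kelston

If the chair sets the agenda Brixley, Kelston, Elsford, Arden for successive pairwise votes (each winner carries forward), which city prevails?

Arden

Round 1: Brixley vs Kelston — 5–6, Kelston advances.
Round 2: Kelston vs Elsford — 1–10, Elsford advances.
Round 3: Elsford vs Arden — 5–6, Arden advances.
Arden survives the agenda.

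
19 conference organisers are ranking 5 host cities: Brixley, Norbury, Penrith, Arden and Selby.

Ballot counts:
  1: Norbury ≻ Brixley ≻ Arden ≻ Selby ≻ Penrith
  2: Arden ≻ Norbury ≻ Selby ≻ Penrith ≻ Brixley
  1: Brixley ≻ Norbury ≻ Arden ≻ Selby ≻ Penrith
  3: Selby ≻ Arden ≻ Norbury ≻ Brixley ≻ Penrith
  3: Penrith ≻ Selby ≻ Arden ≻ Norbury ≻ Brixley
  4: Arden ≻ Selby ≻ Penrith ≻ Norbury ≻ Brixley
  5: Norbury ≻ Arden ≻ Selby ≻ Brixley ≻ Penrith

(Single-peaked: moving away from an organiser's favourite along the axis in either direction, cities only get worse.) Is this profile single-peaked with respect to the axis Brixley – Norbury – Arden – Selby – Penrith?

yes

Axis positions: Brixley=1, Norbury=2, Arden=3, Selby=4, Penrith=5.
Group 1 (peak Norbury at position 2): ranking walks positions 2-1-3-4-5, expanding outward from the peak — single-peaked.
Group 2 (peak Arden at position 3): ranking walks positions 3-2-4-5-1, expanding outward from the peak — single-peaked.
Group 3 (peak Brixley at position 1): ranking walks positions 1-2-3-4-5, expanding outward from the peak — single-peaked.
Group 4 (peak Selby at position 4): ranking walks positions 4-3-2-1-5, expanding outward from the peak — single-peaked.
Group 5 (peak Penrith at position 5): ranking walks positions 5-4-3-2-1, expanding outward from the peak — single-peaked.
Group 6 (peak Arden at position 3): ranking walks positions 3-4-5-2-1, expanding outward from the peak — single-peaked.
Group 7 (peak Norbury at position 2): ranking walks positions 2-3-4-1-5, expanding outward from the peak — single-peaked.
Every ranking is single-peaked on this axis.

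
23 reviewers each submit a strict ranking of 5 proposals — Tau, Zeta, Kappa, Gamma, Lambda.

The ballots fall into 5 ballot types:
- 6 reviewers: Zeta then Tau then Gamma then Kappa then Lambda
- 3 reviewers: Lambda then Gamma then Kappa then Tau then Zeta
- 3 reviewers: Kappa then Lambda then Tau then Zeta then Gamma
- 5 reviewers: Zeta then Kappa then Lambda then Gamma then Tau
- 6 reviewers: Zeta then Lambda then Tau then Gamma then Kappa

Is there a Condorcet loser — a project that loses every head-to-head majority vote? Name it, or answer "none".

Head-to-head results (23 reviewers):
Tau vs Zeta: Zeta wins 17–6.
Tau vs Kappa: Tau is ranked higher on 6+6 = 12 ballots, Kappa on 11. Tau wins 12–11.
Tau vs Gamma: 6+3+6 = 15 for Tau, 8 for Gamma — Tau by 15–8.
Tau vs Lambda: 6 to 17, Lambda.
Zeta vs Kappa: Zeta preferred on 6+5+6 = 17 ballots; Zeta wins 17–6.
Zeta vs Gamma: Zeta, 20–3.
Zeta vs Lambda: Zeta preferred on 6+5+6 = 17 ballots; Zeta wins 17–6.
Kappa vs Gamma: Kappa is ranked higher on 3+5 = 8 ballots, Gamma on 15. Gamma wins 15–8.
Kappa vs Lambda: 6+3+5 = 14 for Kappa, 9 for Lambda — Kappa by 14–9.
Gamma vs Lambda: 6 for Gamma, 17 for Lambda — Lambda by 17–6.
Each project has at least one pairwise win (Tau beats Kappa; Zeta beats Tau; Kappa beats Lambda; Gamma beats Kappa; Lambda beats Tau) — no Condorcet loser.

none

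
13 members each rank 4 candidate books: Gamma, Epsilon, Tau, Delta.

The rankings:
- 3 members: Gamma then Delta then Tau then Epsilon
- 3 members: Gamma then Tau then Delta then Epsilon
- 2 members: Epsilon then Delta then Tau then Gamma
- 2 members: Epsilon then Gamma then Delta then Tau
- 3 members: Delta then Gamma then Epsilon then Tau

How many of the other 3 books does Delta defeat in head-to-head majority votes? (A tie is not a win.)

2

Delta against each rival (13 members):
Delta vs Gamma: Gamma, 8–5.
Delta vs Epsilon: Delta, 9–4.
Delta–Tau: Delta 10–3.
Delta beats Epsilon, Tau; loses to Gamma — 2 pairwise wins.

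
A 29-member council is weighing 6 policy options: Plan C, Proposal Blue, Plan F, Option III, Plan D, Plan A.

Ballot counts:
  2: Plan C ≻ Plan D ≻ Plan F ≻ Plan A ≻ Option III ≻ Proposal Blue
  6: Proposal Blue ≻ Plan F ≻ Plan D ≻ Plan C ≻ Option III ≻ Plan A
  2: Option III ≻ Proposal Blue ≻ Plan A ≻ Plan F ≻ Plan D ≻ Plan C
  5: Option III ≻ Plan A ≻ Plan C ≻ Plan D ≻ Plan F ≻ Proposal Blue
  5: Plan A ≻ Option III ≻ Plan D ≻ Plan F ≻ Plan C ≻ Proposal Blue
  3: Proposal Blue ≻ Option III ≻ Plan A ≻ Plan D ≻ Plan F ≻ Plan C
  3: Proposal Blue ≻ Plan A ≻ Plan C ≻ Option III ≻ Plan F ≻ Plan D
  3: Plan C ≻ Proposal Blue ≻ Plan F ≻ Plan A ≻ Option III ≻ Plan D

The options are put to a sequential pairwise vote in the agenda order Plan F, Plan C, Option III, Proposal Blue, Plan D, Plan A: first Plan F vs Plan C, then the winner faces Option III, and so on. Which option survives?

Round 1: Plan F vs Plan C — 16–13, Plan F advances.
Round 2: Plan F vs Option III — 11–18, Option III advances.
Round 3: Option III vs Proposal Blue — 14–15, Proposal Blue advances.
Round 4: Proposal Blue vs Plan D — 17–12, Proposal Blue advances.
Round 5: Proposal Blue vs Plan A — 17–12, Proposal Blue advances.
Proposal Blue survives the agenda.

Proposal Blue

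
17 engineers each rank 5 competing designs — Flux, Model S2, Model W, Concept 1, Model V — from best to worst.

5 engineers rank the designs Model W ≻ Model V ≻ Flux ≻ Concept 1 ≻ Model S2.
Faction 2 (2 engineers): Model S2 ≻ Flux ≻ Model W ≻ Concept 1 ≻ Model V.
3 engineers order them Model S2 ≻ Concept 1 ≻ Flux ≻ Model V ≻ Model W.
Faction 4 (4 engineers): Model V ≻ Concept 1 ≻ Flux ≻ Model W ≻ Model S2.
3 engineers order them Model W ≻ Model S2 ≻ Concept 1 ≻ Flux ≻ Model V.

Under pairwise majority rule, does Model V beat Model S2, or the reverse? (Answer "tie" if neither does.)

Ballots ranking Model V above Model S2: 5 + 4 = 9.
Ballots ranking Model S2 above Model V: 17 − 9 = 8.
Model V wins the head-to-head 9–8.

Model V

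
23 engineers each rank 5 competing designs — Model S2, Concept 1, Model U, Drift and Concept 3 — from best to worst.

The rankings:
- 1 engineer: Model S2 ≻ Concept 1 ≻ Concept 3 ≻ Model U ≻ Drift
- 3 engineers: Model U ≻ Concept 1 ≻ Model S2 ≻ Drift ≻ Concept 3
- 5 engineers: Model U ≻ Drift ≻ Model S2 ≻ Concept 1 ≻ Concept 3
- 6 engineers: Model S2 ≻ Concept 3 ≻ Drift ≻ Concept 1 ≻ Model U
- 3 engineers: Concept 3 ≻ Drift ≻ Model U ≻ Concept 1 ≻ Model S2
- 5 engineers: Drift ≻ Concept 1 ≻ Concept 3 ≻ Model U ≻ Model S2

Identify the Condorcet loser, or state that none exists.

Pairwise majorities:
Model S2 vs Concept 1: Model S2 preferred on 1+5+6 = 12 ballots; Model S2 wins 12–11.
Model S2 vs Model U: Model S2 is ranked higher on 1+6 = 7 ballots, Model U on 16. Model U wins 16–7.
Model S2 vs Drift: 1+3+6 = 10 for Model S2, 13 for Drift — Drift by 13–10.
Model S2 vs Concept 3: Model S2 wins 15–8.
Concept 1 vs Model U: 1+6+5 = 12 for Concept 1, 11 for Model U — Concept 1 by 12–11.
Concept 1 vs Drift: Concept 1 preferred on 1+3 = 4 ballots; Drift wins 19–4.
Concept 1 vs Concept 3: Concept 1 is ranked higher on 1+3+5+5 = 14 ballots, Concept 3 on 9. Concept 1 wins 14–9.
Model U vs Drift: Drift wins 14–9.
Model U vs Concept 3: 3+5 = 8 for Model U, 15 for Concept 3 — Concept 3 by 15–8.
Drift vs Concept 3: Drift preferred on 3+5+5 = 13 ballots; Drift wins 13–10.
Each design has at least one pairwise win (Model S2 beats Concept 1; Concept 1 beats Model U; Model U beats Model S2; Drift beats Model S2; Concept 3 beats Model U) — no Condorcet loser.

none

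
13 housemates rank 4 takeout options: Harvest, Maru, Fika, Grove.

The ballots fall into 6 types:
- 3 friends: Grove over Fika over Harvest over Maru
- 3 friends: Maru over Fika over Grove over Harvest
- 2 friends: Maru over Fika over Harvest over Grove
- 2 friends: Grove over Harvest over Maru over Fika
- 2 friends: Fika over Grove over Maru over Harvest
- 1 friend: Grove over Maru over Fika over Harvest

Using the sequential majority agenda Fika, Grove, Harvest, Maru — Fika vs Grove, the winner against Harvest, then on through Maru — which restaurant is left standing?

Round 1: Fika vs Grove — 7–6, Fika advances.
Round 2: Fika vs Harvest — 11–2, Fika advances.
Round 3: Fika vs Maru — 5–8, Maru advances.
Maru survives the agenda.

Maru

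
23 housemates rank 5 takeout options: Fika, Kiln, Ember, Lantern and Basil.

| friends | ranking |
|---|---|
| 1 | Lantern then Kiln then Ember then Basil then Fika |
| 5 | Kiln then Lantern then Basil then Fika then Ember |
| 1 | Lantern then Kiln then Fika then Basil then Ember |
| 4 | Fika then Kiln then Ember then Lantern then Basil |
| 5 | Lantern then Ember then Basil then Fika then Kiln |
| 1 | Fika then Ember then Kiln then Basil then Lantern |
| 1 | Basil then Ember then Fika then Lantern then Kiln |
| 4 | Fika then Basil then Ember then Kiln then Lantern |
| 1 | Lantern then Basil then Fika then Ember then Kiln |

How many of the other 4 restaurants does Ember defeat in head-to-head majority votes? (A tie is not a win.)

1

Ember against each rival (23 friends):
Ember vs Fika: Ember preferred on 1+5+1 = 7 ballots; Fika wins 16–7.
Ember vs Kiln: Ember wins 12–11.
Ember vs Lantern: Ember preferred on 4+1+1+4 = 10 ballots; Lantern wins 13–10.
Ember vs Basil: 11 to 12, Basil.
Ember beats Kiln; loses to Fika, Lantern, Basil — 1 pairwise win.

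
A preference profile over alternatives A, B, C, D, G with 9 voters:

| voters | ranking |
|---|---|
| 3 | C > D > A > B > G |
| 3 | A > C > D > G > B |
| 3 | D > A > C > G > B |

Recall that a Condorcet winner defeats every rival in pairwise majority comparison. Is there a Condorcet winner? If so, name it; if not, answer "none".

Check each pair by majority over 9 ballots:
A vs B: A, 9–0.
A vs C: A, 6–3.
A vs D: D wins 6–3.
A vs G: A, 9–0.
B vs C: C, 9–0.
B vs D: D wins 9–0.
B vs G: G wins 6–3.
C–D: C 6–3.
C vs G: C, 9–0.
D vs G: D, 9–0.
Each alternative drops at least one matchup (A loses to D; B loses to A; C loses to A; D loses to C; G loses to A); the cycle A beats C beats D beats A rules out a Condorcet winner.

none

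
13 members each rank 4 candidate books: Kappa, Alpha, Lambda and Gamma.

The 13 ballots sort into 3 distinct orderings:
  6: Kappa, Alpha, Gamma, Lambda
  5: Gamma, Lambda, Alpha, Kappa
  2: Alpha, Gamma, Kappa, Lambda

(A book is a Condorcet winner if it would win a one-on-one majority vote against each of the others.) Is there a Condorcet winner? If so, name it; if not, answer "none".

Alpha

Check each pair by majority over 13 ballots:
Kappa–Alpha: Alpha 7–6.
Kappa vs Lambda: 8 to 5, Kappa.
Kappa vs Gamma: 6 to 7, Gamma.
Alpha vs Lambda: 8 to 5, Alpha.
Alpha–Gamma: Alpha 8–5.
Lambda vs Gamma: Lambda is ranked higher on 0 ballots, Gamma on 13. Gamma wins 13–0.
Alpha defeats every rival head-to-head and is the Condorcet winner.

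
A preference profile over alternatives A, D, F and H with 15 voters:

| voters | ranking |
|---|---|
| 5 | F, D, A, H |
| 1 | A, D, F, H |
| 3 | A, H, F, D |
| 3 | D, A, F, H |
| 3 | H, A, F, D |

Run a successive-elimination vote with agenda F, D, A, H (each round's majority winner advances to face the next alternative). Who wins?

A

Round 1: F vs D — 11–4, F advances.
Round 2: F vs A — 5–10, A advances.
Round 3: A vs H — 12–3, A advances.
A survives the agenda.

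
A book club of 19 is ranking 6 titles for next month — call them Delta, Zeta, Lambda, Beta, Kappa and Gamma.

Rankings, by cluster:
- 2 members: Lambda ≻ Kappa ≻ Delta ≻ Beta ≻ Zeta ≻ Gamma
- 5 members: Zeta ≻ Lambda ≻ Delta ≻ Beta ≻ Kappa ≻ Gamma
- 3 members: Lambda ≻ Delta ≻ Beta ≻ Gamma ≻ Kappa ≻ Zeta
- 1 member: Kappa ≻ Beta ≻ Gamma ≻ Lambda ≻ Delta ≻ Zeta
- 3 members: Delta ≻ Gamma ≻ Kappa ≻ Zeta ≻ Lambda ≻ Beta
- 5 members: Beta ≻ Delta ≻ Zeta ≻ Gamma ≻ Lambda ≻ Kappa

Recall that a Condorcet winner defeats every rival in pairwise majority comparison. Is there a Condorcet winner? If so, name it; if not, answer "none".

none

Pairwise majorities:
Delta vs Zeta: Delta is ranked higher on 2+3+1+3+5 = 14 ballots, Zeta on 5. Delta wins 14–5.
Delta vs Lambda: 8 to 11, Lambda.
Delta vs Beta: Delta preferred on 2+5+3+3 = 13 ballots; Delta wins 13–6.
Delta vs Kappa: 16 to 3, Delta.
Delta vs Gamma: 18 to 1, Delta.
Zeta vs Lambda: 5+3+5 = 13 for Zeta, 6 for Lambda — Zeta by 13–6.
Zeta vs Beta: 5+3 = 8 for Zeta, 11 for Beta — Beta by 11–8.
Zeta vs Kappa: Zeta is ranked higher on 5+5 = 10 ballots, Kappa on 9. Zeta wins 10–9.
Zeta vs Gamma: Zeta is ranked higher on 2+5+5 = 12 ballots, Gamma on 7. Zeta wins 12–7.
Lambda vs Beta: 13 to 6, Lambda.
Lambda vs Kappa: Lambda is ranked higher on 2+5+3+5 = 15 ballots, Kappa on 4. Lambda wins 15–4.
Lambda vs Gamma: Lambda is ranked higher on 2+5+3 = 10 ballots, Gamma on 9. Lambda wins 10–9.
Beta vs Kappa: 13 to 6, Beta.
Beta vs Gamma: Beta preferred on 2+5+3+1+5 = 16 ballots; Beta wins 16–3.
Kappa vs Gamma: 2+5+1 = 8 for Kappa, 11 for Gamma — Gamma by 11–8.
Every book loses at least once (Delta loses to Lambda; Zeta loses to Delta; Lambda loses to Zeta; Beta loses to Delta; Kappa loses to Delta; Gamma loses to Delta). The majority relation contains the cycle Delta > Zeta > Lambda > Delta, so there is no Condorcet winner.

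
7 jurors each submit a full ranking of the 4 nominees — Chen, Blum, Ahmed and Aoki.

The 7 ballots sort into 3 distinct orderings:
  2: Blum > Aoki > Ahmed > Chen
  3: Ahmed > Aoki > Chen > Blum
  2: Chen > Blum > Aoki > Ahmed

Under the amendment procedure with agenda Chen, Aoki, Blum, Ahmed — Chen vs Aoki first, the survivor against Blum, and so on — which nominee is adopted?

Round 1: Chen vs Aoki — 2–5, Aoki advances.
Round 2: Aoki vs Blum — 3–4, Blum advances.
Round 3: Blum vs Ahmed — 4–3, Blum advances.
The agenda winner is Blum.

Blum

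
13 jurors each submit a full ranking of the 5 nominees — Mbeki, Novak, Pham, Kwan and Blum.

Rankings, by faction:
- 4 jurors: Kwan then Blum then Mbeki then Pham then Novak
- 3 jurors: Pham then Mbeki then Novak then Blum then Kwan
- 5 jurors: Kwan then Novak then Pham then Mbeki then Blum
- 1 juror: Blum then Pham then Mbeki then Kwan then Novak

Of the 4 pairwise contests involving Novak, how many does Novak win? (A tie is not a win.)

1

Novak against each rival (13 jurors):
Novak vs Mbeki: Mbeki wins 8–5.
Novak vs Pham: Novak is ranked higher on 5 ballots, Pham on 8. Pham wins 8–5.
Novak vs Kwan: Novak is ranked higher on 3 ballots, Kwan on 10. Kwan wins 10–3.
Novak vs Blum: Novak preferred on 3+5 = 8 ballots; Novak wins 8–5.
Novak beats Blum; loses to Mbeki, Pham, Kwan — 1 pairwise win.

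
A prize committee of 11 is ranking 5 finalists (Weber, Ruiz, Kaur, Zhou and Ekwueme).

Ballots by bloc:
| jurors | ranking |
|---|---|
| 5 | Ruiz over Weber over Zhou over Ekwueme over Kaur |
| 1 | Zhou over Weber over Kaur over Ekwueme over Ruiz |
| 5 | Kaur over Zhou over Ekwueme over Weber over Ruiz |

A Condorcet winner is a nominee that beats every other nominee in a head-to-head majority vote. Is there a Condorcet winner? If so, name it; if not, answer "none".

Head-to-head results (11 jurors):
Weber vs Ruiz: 1+5 = 6 for Weber, 5 for Ruiz — Weber by 6–5.
Weber vs Kaur: 6 to 5, Weber.
Weber vs Zhou: 5 to 6, Zhou.
Weber vs Ekwueme: 6 to 5, Weber.
Ruiz vs Kaur: Ruiz is ranked higher on 5 ballots, Kaur on 6. Kaur wins 6–5.
Ruiz vs Zhou: 5 for Ruiz, 6 for Zhou — Zhou by 6–5.
Ruiz vs Ekwueme: Ruiz is ranked higher on 5 ballots, Ekwueme on 6. Ekwueme wins 6–5.
Kaur vs Zhou: 5 for Kaur, 6 for Zhou — Zhou by 6–5.
Kaur vs Ekwueme: 1+5 = 6 for Kaur, 5 for Ekwueme — Kaur by 6–5.
Zhou vs Ekwueme: Zhou is ranked higher on 5+1+5 = 11 ballots, Ekwueme on 0. Zhou wins 11–0.
Zhou beats each of Weber, Ruiz, Kaur, Ekwueme — Zhou is the Condorcet winner.

Zhou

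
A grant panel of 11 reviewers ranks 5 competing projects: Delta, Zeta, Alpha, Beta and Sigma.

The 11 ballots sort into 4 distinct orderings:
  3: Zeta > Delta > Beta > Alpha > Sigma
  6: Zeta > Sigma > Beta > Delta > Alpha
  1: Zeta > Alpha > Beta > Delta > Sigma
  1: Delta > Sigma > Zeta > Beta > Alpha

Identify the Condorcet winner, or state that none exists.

Check each pair by majority over 11 ballots:
Delta–Zeta: Zeta 10–1.
Delta vs Alpha: Delta, 10–1.
Delta–Beta: Beta 7–4.
Delta vs Sigma: Sigma wins 6–5.
Zeta vs Alpha: Zeta, 11–0.
Zeta–Beta: Zeta 11–0.
Zeta vs Sigma: Zeta wins 10–1.
Alpha vs Beta: Beta wins 10–1.
Alpha–Sigma: Sigma 7–4.
Beta vs Sigma: Sigma, 7–4.
Only Zeta has no losses; Zeta is the Condorcet winner.

Zeta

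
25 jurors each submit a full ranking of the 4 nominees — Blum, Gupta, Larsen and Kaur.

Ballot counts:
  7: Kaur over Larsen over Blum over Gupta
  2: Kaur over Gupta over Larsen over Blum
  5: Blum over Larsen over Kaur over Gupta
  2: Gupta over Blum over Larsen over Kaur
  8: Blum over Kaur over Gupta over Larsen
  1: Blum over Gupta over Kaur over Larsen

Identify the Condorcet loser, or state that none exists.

Head-to-head results (25 jurors):
Blum vs Gupta: Blum is ranked higher on 7+5+8+1 = 21 ballots, Gupta on 4. Blum wins 21–4.
Blum vs Larsen: 16 to 9, Blum.
Blum vs Kaur: Blum is ranked higher on 5+2+8+1 = 16 ballots, Kaur on 9. Blum wins 16–9.
Gupta–Larsen: Gupta 13–12.
Gupta vs Kaur: 3 to 22, Kaur.
Larsen vs Kaur: 5+2 = 7 for Larsen, 18 for Kaur — Kaur by 18–7.
Larsen is beaten in every head-to-head and is the Condorcet loser.

Larsen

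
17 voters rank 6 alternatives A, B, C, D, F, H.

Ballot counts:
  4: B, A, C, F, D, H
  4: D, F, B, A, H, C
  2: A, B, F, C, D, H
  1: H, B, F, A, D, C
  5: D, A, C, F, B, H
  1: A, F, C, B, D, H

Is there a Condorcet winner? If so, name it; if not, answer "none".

Head-to-head results (17 voters):
A vs B: B, 9–8.
A–C: A 17–0.
A vs D: D, 9–8.
A vs F: A, 12–5.
A vs H: A wins 16–1.
B–C: B 11–6.
B vs D: D wins 9–8.
B–F: F 10–7.
B vs H: B wins 16–1.
C–D: D 10–7.
C vs F: C, 9–8.
C–H: C 12–5.
D–F: D 9–8.
D–H: D 16–1.
F vs H: F, 16–1.
Only D has no losses; D is the Condorcet winner.

D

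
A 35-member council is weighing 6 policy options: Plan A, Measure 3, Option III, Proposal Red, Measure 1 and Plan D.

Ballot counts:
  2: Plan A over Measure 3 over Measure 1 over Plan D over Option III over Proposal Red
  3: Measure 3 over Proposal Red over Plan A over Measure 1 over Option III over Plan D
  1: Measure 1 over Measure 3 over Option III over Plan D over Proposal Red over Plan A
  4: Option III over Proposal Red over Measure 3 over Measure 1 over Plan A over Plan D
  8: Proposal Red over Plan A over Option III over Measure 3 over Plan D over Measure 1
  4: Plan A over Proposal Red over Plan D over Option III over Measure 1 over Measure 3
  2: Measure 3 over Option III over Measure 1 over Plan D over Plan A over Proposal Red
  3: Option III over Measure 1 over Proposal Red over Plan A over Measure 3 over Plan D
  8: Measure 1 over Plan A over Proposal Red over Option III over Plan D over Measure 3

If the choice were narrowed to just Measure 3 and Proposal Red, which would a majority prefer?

Ballots ranking Measure 3 above Proposal Red: 2 + 3 + 1 + 2 = 8.
Ballots ranking Proposal Red above Measure 3: 35 − 8 = 27.
Proposal Red wins the head-to-head 27–8.

Proposal Red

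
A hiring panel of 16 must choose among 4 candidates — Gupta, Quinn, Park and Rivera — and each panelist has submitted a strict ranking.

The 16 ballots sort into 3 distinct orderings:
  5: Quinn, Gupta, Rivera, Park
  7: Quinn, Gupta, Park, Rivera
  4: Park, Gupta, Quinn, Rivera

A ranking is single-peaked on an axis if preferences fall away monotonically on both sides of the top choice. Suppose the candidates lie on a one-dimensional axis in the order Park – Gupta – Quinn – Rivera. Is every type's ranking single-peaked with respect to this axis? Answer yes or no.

yes

Axis positions: Park=1, Gupta=2, Quinn=3, Rivera=4.
Type 1 (peak Quinn at position 3): ranking walks positions 3-2-4-1, expanding outward from the peak — single-peaked.
Type 2 (peak Quinn at position 3): ranking walks positions 3-2-1-4, expanding outward from the peak — single-peaked.
Type 3 (peak Park at position 1): ranking walks positions 1-2-3-4, expanding outward from the peak — single-peaked.
Every ranking is single-peaked on this axis.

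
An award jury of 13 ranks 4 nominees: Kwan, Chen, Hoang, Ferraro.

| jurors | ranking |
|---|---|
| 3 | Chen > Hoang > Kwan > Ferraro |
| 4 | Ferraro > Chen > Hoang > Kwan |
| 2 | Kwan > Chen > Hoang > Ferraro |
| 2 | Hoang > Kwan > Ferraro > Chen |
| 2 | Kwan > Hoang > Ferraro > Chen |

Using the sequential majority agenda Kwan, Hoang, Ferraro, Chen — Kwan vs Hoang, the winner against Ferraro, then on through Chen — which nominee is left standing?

Chen

Round 1: Kwan vs Hoang — 4–9, Hoang advances.
Round 2: Hoang vs Ferraro — 9–4, Hoang advances.
Round 3: Hoang vs Chen — 4–9, Chen advances.
Chen survives the agenda.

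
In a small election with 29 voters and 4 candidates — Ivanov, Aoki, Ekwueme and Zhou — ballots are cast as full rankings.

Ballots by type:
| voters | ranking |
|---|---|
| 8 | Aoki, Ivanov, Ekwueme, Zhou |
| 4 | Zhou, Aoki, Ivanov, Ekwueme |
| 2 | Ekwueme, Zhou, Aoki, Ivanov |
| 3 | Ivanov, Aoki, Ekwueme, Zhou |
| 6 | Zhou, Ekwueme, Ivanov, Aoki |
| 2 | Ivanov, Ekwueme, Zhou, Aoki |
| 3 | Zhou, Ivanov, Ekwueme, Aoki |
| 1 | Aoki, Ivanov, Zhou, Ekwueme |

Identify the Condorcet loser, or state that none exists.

Head-to-head results (29 voters):
Ivanov vs Aoki: Aoki, 15–14.
Ivanov vs Ekwueme: Ivanov, 21–8.
Ivanov vs Zhou: Zhou, 15–14.
Aoki vs Ekwueme: Aoki wins 16–13.
Aoki vs Zhou: Aoki preferred on 8+3+1 = 12 ballots; Zhou wins 17–12.
Ekwueme vs Zhou: Ekwueme, 15–14.
No candidate is winless: Ivanov beats Ekwueme; Aoki beats Ivanov; Ekwueme beats Zhou; Zhou beats Ivanov. There is no Condorcet loser.

none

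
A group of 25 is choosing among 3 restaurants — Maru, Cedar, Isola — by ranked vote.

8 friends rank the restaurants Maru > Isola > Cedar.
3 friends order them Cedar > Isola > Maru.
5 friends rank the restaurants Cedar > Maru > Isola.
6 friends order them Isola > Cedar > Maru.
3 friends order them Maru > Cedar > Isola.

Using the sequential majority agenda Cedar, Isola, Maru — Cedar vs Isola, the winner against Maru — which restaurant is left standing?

Maru

Round 1: Cedar vs Isola — 11–14, Isola advances.
Round 2: Isola vs Maru — 9–16, Maru advances.
The agenda winner is Maru.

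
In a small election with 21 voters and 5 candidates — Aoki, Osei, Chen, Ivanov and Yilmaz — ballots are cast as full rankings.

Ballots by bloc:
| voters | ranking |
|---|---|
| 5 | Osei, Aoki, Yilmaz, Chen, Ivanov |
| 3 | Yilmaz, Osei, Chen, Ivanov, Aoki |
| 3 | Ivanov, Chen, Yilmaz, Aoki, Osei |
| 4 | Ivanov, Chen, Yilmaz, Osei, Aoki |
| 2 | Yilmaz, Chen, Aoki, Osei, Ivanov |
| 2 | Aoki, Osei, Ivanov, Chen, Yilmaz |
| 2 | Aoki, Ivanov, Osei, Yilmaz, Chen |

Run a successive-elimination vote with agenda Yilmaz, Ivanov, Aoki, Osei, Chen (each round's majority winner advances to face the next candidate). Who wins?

Round 1: Yilmaz vs Ivanov — 10–11, Ivanov advances.
Round 2: Ivanov vs Aoki — 10–11, Aoki advances.
Round 3: Aoki vs Osei — 9–12, Osei advances.
Round 4: Osei vs Chen — 12–9, Osei advances.
The agenda winner is Osei.

Osei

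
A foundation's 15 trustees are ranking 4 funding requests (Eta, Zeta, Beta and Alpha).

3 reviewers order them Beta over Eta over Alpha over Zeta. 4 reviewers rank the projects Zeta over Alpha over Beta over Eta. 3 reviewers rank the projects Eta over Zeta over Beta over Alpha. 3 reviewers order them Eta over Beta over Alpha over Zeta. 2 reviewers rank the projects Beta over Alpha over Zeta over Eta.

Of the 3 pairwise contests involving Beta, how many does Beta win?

Beta against each rival (15 reviewers):
Beta vs Eta: Beta, 9–6.
Beta vs Zeta: Beta is ranked higher on 3+3+2 = 8 ballots, Zeta on 7. Beta wins 8–7.
Beta vs Alpha: Beta wins 11–4.
Beta beats Eta, Zeta, Alpha — 3 pairwise wins.

3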